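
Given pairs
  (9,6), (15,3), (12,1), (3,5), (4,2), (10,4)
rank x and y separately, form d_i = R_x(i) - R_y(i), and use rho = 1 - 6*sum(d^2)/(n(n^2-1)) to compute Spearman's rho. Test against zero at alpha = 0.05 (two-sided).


Step 1: Rank x and y separately (midranks; no ties here).
rank(x): 9->3, 15->6, 12->5, 3->1, 4->2, 10->4
rank(y): 6->6, 3->3, 1->1, 5->5, 2->2, 4->4
Step 2: d_i = R_x(i) - R_y(i); compute d_i^2.
  (3-6)^2=9, (6-3)^2=9, (5-1)^2=16, (1-5)^2=16, (2-2)^2=0, (4-4)^2=0
sum(d^2) = 50.
Step 3: rho = 1 - 6*50 / (6*(6^2 - 1)) = 1 - 300/210 = -0.428571.
Step 4: Under H0, t = rho * sqrt((n-2)/(1-rho^2)) = -0.9487 ~ t(4).
Step 5: Two-sided p-value from the t-distribution with 4 df = 0.396501.
Step 6: alpha = 0.05. fail to reject H0.

rho = -0.4286, p = 0.396501, fail to reject H0 at alpha = 0.05.


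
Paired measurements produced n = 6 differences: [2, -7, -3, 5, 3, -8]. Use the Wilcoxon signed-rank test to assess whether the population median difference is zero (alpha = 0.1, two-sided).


Step 1: Drop any zero differences (none here) and take |d_i|.
|d| = [2, 7, 3, 5, 3, 8]
Step 2: Midrank |d_i| (ties get averaged ranks).
ranks: |2|->1, |7|->5, |3|->2.5, |5|->4, |3|->2.5, |8|->6
Step 3: Attach original signs; sum ranks with positive sign and with negative sign.
W+ = 1 + 4 + 2.5 = 7.5
W- = 5 + 2.5 + 6 = 13.5
(Check: W+ + W- = 21 should equal n(n+1)/2 = 21.)
Step 4: Test statistic W = min(W+, W-) = 7.5.
Step 5: Ties in |d|, so use the tie-corrected normal approximation.
        E[W] = n(n+1)/4 = 6*7/4 = 10.5.
        Tie groups: |d|=3 (t=2); sum(t^3 - t) = 6.
        Var[W] = n(n+1)(2n+1)/24 - sum(t^3-t)/48 = 546/24 - 6/48 = 22.625.
        z = (W - E[W]) / sqrt(Var[W]) = (7.5 - 10.5) / 4.7566 = -0.6307.
        Two-sided p = 2*Phi(z) = 0.528233.
Step 6: alpha = 0.1. fail to reject H0.

W+ = 7.5, W- = 13.5, W = min = 7.5, p = 0.528233, fail to reject H0.


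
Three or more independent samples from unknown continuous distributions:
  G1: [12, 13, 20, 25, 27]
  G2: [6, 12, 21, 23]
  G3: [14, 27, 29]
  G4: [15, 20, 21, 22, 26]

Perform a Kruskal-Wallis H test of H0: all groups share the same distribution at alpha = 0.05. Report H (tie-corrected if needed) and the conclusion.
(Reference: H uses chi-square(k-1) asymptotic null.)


Step 1: Combine all N = 17 observations and assign midranks.
sorted (value, group, rank): (6,G2,1), (12,G1,2.5), (12,G2,2.5), (13,G1,4), (14,G3,5), (15,G4,6), (20,G1,7.5), (20,G4,7.5), (21,G2,9.5), (21,G4,9.5), (22,G4,11), (23,G2,12), (25,G1,13), (26,G4,14), (27,G1,15.5), (27,G3,15.5), (29,G3,17)
Step 2: Sum ranks within each group.
R_1 = 42.5 (n_1 = 5)
R_2 = 25 (n_2 = 4)
R_3 = 37.5 (n_3 = 3)
R_4 = 48 (n_4 = 5)
Step 3: H = 12/(N(N+1)) * sum(R_i^2/n_i) - 3(N+1)
     = 12/(17*18) * (42.5^2/5 + 25^2/4 + 37.5^2/3 + 48^2/5) - 3*18
     = 0.039216 * 1447.05 - 54
     = 2.747059.
Step 4: Ties present; correction factor C = 1 - 24/(17^3 - 17) = 0.995098. Corrected H = 2.747059 / 0.995098 = 2.760591.
Step 5: Under H0, H ~ chi^2(3); p-value = 0.430028.
Step 6: alpha = 0.05. fail to reject H0.

H = 2.7606, df = 3, p = 0.430028, fail to reject H0.


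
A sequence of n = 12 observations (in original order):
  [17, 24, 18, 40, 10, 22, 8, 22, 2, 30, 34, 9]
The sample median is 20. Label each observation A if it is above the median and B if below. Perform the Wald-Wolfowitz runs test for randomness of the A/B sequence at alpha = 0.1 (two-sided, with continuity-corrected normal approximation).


Step 1: Compute median = 20; label A = above, B = below.
Labels in order: BABABABABAAB  (n_A = 6, n_B = 6)
Step 2: Count runs R = 11.
Step 3: Under H0 (random ordering), E[R] = 2*n_A*n_B/(n_A+n_B) + 1 = 2*6*6/12 + 1 = 7.0000.
        Var[R] = 2*n_A*n_B*(2*n_A*n_B - n_A - n_B) / ((n_A+n_B)^2 * (n_A+n_B-1)) = 4320/1584 = 2.7273.
        SD[R] = 1.6514.
Step 4: Continuity-corrected z = (R - 0.5 - E[R]) / SD[R] = (11 - 0.5 - 7.0000) / 1.6514 = 2.1194.
Step 5: Two-sided p-value via normal approximation = 2*(1 - Phi(|z|)) = 0.034060.
Step 6: alpha = 0.1. reject H0.

R = 11, z = 2.1194, p = 0.034060, reject H0.


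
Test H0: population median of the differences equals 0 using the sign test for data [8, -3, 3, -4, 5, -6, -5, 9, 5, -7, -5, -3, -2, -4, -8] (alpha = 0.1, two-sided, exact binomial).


Step 1: Discard zero differences. Original n = 15; n_eff = number of nonzero differences = 15.
Nonzero differences (with sign): +8, -3, +3, -4, +5, -6, -5, +9, +5, -7, -5, -3, -2, -4, -8
Step 2: Count signs: positive = 5, negative = 10.
Step 3: Under H0: P(positive) = 0.5, so the number of positives S ~ Bin(15, 0.5).
Step 4: Two-sided exact p-value = sum of Bin(15,0.5) probabilities at or below the observed probability = 0.301758.
Step 5: alpha = 0.1. fail to reject H0.

n_eff = 15, pos = 5, neg = 10, p = 0.301758, fail to reject H0.


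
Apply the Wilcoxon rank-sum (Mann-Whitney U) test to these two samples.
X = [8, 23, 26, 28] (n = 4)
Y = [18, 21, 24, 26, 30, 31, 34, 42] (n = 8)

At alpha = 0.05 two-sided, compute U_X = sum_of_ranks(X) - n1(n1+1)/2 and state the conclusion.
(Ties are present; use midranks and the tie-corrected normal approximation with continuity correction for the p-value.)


Step 1: Combine and sort all 12 observations; assign midranks.
sorted (value, group): (8,X), (18,Y), (21,Y), (23,X), (24,Y), (26,X), (26,Y), (28,X), (30,Y), (31,Y), (34,Y), (42,Y)
ranks: 8->1, 18->2, 21->3, 23->4, 24->5, 26->6.5, 26->6.5, 28->8, 30->9, 31->10, 34->11, 42->12
Step 2: Rank sum for X: R1 = 1 + 4 + 6.5 + 8 = 19.5.
Step 3: U_X = R1 - n1(n1+1)/2 = 19.5 - 4*5/2 = 19.5 - 10 = 9.5.
       U_Y = n1*n2 - U_X = 32 - 9.5 = 22.5.
Step 4: Ties are present, so use the tie-corrected normal approximation (with continuity correction) for the p-value.
Step 5: p-value = 0.307332; compare to alpha = 0.05. fail to reject H0.

U_X = 9.5, p = 0.307332, fail to reject H0 at alpha = 0.05.


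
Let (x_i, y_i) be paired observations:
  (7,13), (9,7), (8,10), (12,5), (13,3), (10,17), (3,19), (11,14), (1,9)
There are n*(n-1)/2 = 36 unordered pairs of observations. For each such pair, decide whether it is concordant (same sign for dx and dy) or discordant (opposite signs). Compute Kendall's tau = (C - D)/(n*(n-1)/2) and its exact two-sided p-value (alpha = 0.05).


Step 1: Enumerate the 36 unordered pairs (i,j) with i<j and classify each by sign(x_j-x_i) * sign(y_j-y_i).
  (1,2):dx=+2,dy=-6->D; (1,3):dx=+1,dy=-3->D; (1,4):dx=+5,dy=-8->D; (1,5):dx=+6,dy=-10->D
  (1,6):dx=+3,dy=+4->C; (1,7):dx=-4,dy=+6->D; (1,8):dx=+4,dy=+1->C; (1,9):dx=-6,dy=-4->C
  (2,3):dx=-1,dy=+3->D; (2,4):dx=+3,dy=-2->D; (2,5):dx=+4,dy=-4->D; (2,6):dx=+1,dy=+10->C
  (2,7):dx=-6,dy=+12->D; (2,8):dx=+2,dy=+7->C; (2,9):dx=-8,dy=+2->D; (3,4):dx=+4,dy=-5->D
  (3,5):dx=+5,dy=-7->D; (3,6):dx=+2,dy=+7->C; (3,7):dx=-5,dy=+9->D; (3,8):dx=+3,dy=+4->C
  (3,9):dx=-7,dy=-1->C; (4,5):dx=+1,dy=-2->D; (4,6):dx=-2,dy=+12->D; (4,7):dx=-9,dy=+14->D
  (4,8):dx=-1,dy=+9->D; (4,9):dx=-11,dy=+4->D; (5,6):dx=-3,dy=+14->D; (5,7):dx=-10,dy=+16->D
  (5,8):dx=-2,dy=+11->D; (5,9):dx=-12,dy=+6->D; (6,7):dx=-7,dy=+2->D; (6,8):dx=+1,dy=-3->D
  (6,9):dx=-9,dy=-8->C; (7,8):dx=+8,dy=-5->D; (7,9):dx=-2,dy=-10->C; (8,9):dx=-10,dy=-5->C
Step 2: C = 11, D = 25, total pairs = 36.
Step 3: tau = (C - D)/(n(n-1)/2) = (11 - 25)/36 = -0.388889.
Step 4: Exact two-sided p-value (enumerate n! = 362880 permutations of y under H0): p = 0.180181.
Step 5: alpha = 0.05. fail to reject H0.

tau_b = -0.3889 (C=11, D=25), p = 0.180181, fail to reject H0.


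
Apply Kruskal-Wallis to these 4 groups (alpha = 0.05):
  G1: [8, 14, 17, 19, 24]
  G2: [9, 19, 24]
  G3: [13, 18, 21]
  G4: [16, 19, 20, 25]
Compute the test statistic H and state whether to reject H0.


Step 1: Combine all N = 15 observations and assign midranks.
sorted (value, group, rank): (8,G1,1), (9,G2,2), (13,G3,3), (14,G1,4), (16,G4,5), (17,G1,6), (18,G3,7), (19,G1,9), (19,G2,9), (19,G4,9), (20,G4,11), (21,G3,12), (24,G1,13.5), (24,G2,13.5), (25,G4,15)
Step 2: Sum ranks within each group.
R_1 = 33.5 (n_1 = 5)
R_2 = 24.5 (n_2 = 3)
R_3 = 22 (n_3 = 3)
R_4 = 40 (n_4 = 4)
Step 3: H = 12/(N(N+1)) * sum(R_i^2/n_i) - 3(N+1)
     = 12/(15*16) * (33.5^2/5 + 24.5^2/3 + 22^2/3 + 40^2/4) - 3*16
     = 0.050000 * 985.867 - 48
     = 1.293333.
Step 4: Ties present; correction factor C = 1 - 30/(15^3 - 15) = 0.991071. Corrected H = 1.293333 / 0.991071 = 1.304985.
Step 5: Under H0, H ~ chi^2(3); p-value = 0.727950.
Step 6: alpha = 0.05. fail to reject H0.

H = 1.3050, df = 3, p = 0.727950, fail to reject H0.


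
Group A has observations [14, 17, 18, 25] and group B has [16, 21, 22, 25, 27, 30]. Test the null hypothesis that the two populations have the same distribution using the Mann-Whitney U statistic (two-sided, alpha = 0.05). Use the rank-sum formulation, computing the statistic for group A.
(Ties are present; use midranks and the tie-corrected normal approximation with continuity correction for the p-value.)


Step 1: Combine and sort all 10 observations; assign midranks.
sorted (value, group): (14,X), (16,Y), (17,X), (18,X), (21,Y), (22,Y), (25,X), (25,Y), (27,Y), (30,Y)
ranks: 14->1, 16->2, 17->3, 18->4, 21->5, 22->6, 25->7.5, 25->7.5, 27->9, 30->10
Step 2: Rank sum for X: R1 = 1 + 3 + 4 + 7.5 = 15.5.
Step 3: U_X = R1 - n1(n1+1)/2 = 15.5 - 4*5/2 = 15.5 - 10 = 5.5.
       U_Y = n1*n2 - U_X = 24 - 5.5 = 18.5.
Step 4: Ties are present, so use the tie-corrected normal approximation (with continuity correction) for the p-value.
Step 5: p-value = 0.199458; compare to alpha = 0.05. fail to reject H0.

U_X = 5.5, p = 0.199458, fail to reject H0 at alpha = 0.05.


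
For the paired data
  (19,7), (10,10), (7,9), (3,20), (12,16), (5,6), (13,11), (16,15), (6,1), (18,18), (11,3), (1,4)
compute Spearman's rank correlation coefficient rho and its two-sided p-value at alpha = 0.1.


Step 1: Rank x and y separately (midranks; no ties here).
rank(x): 19->12, 10->6, 7->5, 3->2, 12->8, 5->3, 13->9, 16->10, 6->4, 18->11, 11->7, 1->1
rank(y): 7->5, 10->7, 9->6, 20->12, 16->10, 6->4, 11->8, 15->9, 1->1, 18->11, 3->2, 4->3
Step 2: d_i = R_x(i) - R_y(i); compute d_i^2.
  (12-5)^2=49, (6-7)^2=1, (5-6)^2=1, (2-12)^2=100, (8-10)^2=4, (3-4)^2=1, (9-8)^2=1, (10-9)^2=1, (4-1)^2=9, (11-11)^2=0, (7-2)^2=25, (1-3)^2=4
sum(d^2) = 196.
Step 3: rho = 1 - 6*196 / (12*(12^2 - 1)) = 1 - 1176/1716 = 0.314685.
Step 4: Under H0, t = rho * sqrt((n-2)/(1-rho^2)) = 1.0484 ~ t(10).
Step 5: Two-sided p-value from the t-distribution with 10 df = 0.319139.
Step 6: alpha = 0.1. fail to reject H0.

rho = 0.3147, p = 0.319139, fail to reject H0 at alpha = 0.1.


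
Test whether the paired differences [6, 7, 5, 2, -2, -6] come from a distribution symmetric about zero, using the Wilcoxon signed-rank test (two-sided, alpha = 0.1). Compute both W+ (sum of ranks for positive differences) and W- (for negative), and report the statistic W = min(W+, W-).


Step 1: Drop any zero differences (none here) and take |d_i|.
|d| = [6, 7, 5, 2, 2, 6]
Step 2: Midrank |d_i| (ties get averaged ranks).
ranks: |6|->4.5, |7|->6, |5|->3, |2|->1.5, |2|->1.5, |6|->4.5
Step 3: Attach original signs; sum ranks with positive sign and with negative sign.
W+ = 4.5 + 6 + 3 + 1.5 = 15
W- = 1.5 + 4.5 = 6
(Check: W+ + W- = 21 should equal n(n+1)/2 = 21.)
Step 4: Test statistic W = min(W+, W-) = 6.
Step 5: Ties in |d|, so use the tie-corrected normal approximation.
        E[W] = n(n+1)/4 = 6*7/4 = 10.5.
        Tie groups: |d|=2 (t=2), |d|=6 (t=2); sum(t^3 - t) = 12.
        Var[W] = n(n+1)(2n+1)/24 - sum(t^3-t)/48 = 546/24 - 12/48 = 22.5.
        z = (W - E[W]) / sqrt(Var[W]) = (6 - 10.5) / 4.7434 = -0.9487.
        Two-sided p = 2*Phi(z) = 0.342782.
Step 6: alpha = 0.1. fail to reject H0.

W+ = 15, W- = 6, W = min = 6, p = 0.342782, fail to reject H0.


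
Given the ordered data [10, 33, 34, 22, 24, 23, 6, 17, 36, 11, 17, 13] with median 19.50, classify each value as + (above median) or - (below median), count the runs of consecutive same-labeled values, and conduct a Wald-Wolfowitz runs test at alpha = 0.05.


Step 1: Compute median = 19.50; label A = above, B = below.
Labels in order: BAAAAABBABBB  (n_A = 6, n_B = 6)
Step 2: Count runs R = 5.
Step 3: Under H0 (random ordering), E[R] = 2*n_A*n_B/(n_A+n_B) + 1 = 2*6*6/12 + 1 = 7.0000.
        Var[R] = 2*n_A*n_B*(2*n_A*n_B - n_A - n_B) / ((n_A+n_B)^2 * (n_A+n_B-1)) = 4320/1584 = 2.7273.
        SD[R] = 1.6514.
Step 4: Continuity-corrected z = (R + 0.5 - E[R]) / SD[R] = (5 + 0.5 - 7.0000) / 1.6514 = -0.9083.
Step 5: Two-sided p-value via normal approximation = 2*(1 - Phi(|z|)) = 0.363722.
Step 6: alpha = 0.05. fail to reject H0.

R = 5, z = -0.9083, p = 0.363722, fail to reject H0.


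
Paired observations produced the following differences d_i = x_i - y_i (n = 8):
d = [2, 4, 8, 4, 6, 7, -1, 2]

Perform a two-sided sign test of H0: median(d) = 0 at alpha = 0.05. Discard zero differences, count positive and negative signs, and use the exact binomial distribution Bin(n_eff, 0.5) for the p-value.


Step 1: Discard zero differences. Original n = 8; n_eff = number of nonzero differences = 8.
Nonzero differences (with sign): +2, +4, +8, +4, +6, +7, -1, +2
Step 2: Count signs: positive = 7, negative = 1.
Step 3: Under H0: P(positive) = 0.5, so the number of positives S ~ Bin(8, 0.5).
Step 4: Two-sided exact p-value = sum of Bin(8,0.5) probabilities at or below the observed probability = 0.070312.
Step 5: alpha = 0.05. fail to reject H0.

n_eff = 8, pos = 7, neg = 1, p = 0.070312, fail to reject H0.


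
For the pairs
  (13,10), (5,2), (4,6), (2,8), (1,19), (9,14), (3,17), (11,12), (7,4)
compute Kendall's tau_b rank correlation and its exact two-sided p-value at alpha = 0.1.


Step 1: Enumerate the 36 unordered pairs (i,j) with i<j and classify each by sign(x_j-x_i) * sign(y_j-y_i).
  (1,2):dx=-8,dy=-8->C; (1,3):dx=-9,dy=-4->C; (1,4):dx=-11,dy=-2->C; (1,5):dx=-12,dy=+9->D
  (1,6):dx=-4,dy=+4->D; (1,7):dx=-10,dy=+7->D; (1,8):dx=-2,dy=+2->D; (1,9):dx=-6,dy=-6->C
  (2,3):dx=-1,dy=+4->D; (2,4):dx=-3,dy=+6->D; (2,5):dx=-4,dy=+17->D; (2,6):dx=+4,dy=+12->C
  (2,7):dx=-2,dy=+15->D; (2,8):dx=+6,dy=+10->C; (2,9):dx=+2,dy=+2->C; (3,4):dx=-2,dy=+2->D
  (3,5):dx=-3,dy=+13->D; (3,6):dx=+5,dy=+8->C; (3,7):dx=-1,dy=+11->D; (3,8):dx=+7,dy=+6->C
  (3,9):dx=+3,dy=-2->D; (4,5):dx=-1,dy=+11->D; (4,6):dx=+7,dy=+6->C; (4,7):dx=+1,dy=+9->C
  (4,8):dx=+9,dy=+4->C; (4,9):dx=+5,dy=-4->D; (5,6):dx=+8,dy=-5->D; (5,7):dx=+2,dy=-2->D
  (5,8):dx=+10,dy=-7->D; (5,9):dx=+6,dy=-15->D; (6,7):dx=-6,dy=+3->D; (6,8):dx=+2,dy=-2->D
  (6,9):dx=-2,dy=-10->C; (7,8):dx=+8,dy=-5->D; (7,9):dx=+4,dy=-13->D; (8,9):dx=-4,dy=-8->C
Step 2: C = 14, D = 22, total pairs = 36.
Step 3: tau = (C - D)/(n(n-1)/2) = (14 - 22)/36 = -0.222222.
Step 4: Exact two-sided p-value (enumerate n! = 362880 permutations of y under H0): p = 0.476709.
Step 5: alpha = 0.1. fail to reject H0.

tau_b = -0.2222 (C=14, D=22), p = 0.476709, fail to reject H0.


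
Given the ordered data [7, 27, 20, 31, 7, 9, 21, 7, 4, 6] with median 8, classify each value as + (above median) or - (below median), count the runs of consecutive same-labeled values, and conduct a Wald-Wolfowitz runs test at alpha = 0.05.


Step 1: Compute median = 8; label A = above, B = below.
Labels in order: BAAABAABBB  (n_A = 5, n_B = 5)
Step 2: Count runs R = 5.
Step 3: Under H0 (random ordering), E[R] = 2*n_A*n_B/(n_A+n_B) + 1 = 2*5*5/10 + 1 = 6.0000.
        Var[R] = 2*n_A*n_B*(2*n_A*n_B - n_A - n_B) / ((n_A+n_B)^2 * (n_A+n_B-1)) = 2000/900 = 2.2222.
        SD[R] = 1.4907.
Step 4: Continuity-corrected z = (R + 0.5 - E[R]) / SD[R] = (5 + 0.5 - 6.0000) / 1.4907 = -0.3354.
Step 5: Two-sided p-value via normal approximation = 2*(1 - Phi(|z|)) = 0.737316.
Step 6: alpha = 0.05. fail to reject H0.

R = 5, z = -0.3354, p = 0.737316, fail to reject H0.


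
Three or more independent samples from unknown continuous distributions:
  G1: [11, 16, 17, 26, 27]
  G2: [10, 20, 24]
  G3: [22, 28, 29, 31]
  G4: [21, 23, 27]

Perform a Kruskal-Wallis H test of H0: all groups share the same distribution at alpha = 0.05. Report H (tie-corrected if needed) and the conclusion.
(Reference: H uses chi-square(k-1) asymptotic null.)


Step 1: Combine all N = 15 observations and assign midranks.
sorted (value, group, rank): (10,G2,1), (11,G1,2), (16,G1,3), (17,G1,4), (20,G2,5), (21,G4,6), (22,G3,7), (23,G4,8), (24,G2,9), (26,G1,10), (27,G1,11.5), (27,G4,11.5), (28,G3,13), (29,G3,14), (31,G3,15)
Step 2: Sum ranks within each group.
R_1 = 30.5 (n_1 = 5)
R_2 = 15 (n_2 = 3)
R_3 = 49 (n_3 = 4)
R_4 = 25.5 (n_4 = 3)
Step 3: H = 12/(N(N+1)) * sum(R_i^2/n_i) - 3(N+1)
     = 12/(15*16) * (30.5^2/5 + 15^2/3 + 49^2/4 + 25.5^2/3) - 3*16
     = 0.050000 * 1078.05 - 48
     = 5.902500.
Step 4: Ties present; correction factor C = 1 - 6/(15^3 - 15) = 0.998214. Corrected H = 5.902500 / 0.998214 = 5.913059.
Step 5: Under H0, H ~ chi^2(3); p-value = 0.115918.
Step 6: alpha = 0.05. fail to reject H0.

H = 5.9131, df = 3, p = 0.115918, fail to reject H0.


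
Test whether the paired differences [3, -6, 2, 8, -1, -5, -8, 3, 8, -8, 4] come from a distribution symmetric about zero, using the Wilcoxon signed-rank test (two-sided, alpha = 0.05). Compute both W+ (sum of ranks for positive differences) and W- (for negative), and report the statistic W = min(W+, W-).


Step 1: Drop any zero differences (none here) and take |d_i|.
|d| = [3, 6, 2, 8, 1, 5, 8, 3, 8, 8, 4]
Step 2: Midrank |d_i| (ties get averaged ranks).
ranks: |3|->3.5, |6|->7, |2|->2, |8|->9.5, |1|->1, |5|->6, |8|->9.5, |3|->3.5, |8|->9.5, |8|->9.5, |4|->5
Step 3: Attach original signs; sum ranks with positive sign and with negative sign.
W+ = 3.5 + 2 + 9.5 + 3.5 + 9.5 + 5 = 33
W- = 7 + 1 + 6 + 9.5 + 9.5 = 33
(Check: W+ + W- = 66 should equal n(n+1)/2 = 66.)
Step 4: Test statistic W = min(W+, W-) = 33.
Step 5: Ties in |d|, so use the tie-corrected normal approximation.
        E[W] = n(n+1)/4 = 11*12/4 = 33.
        Tie groups: |d|=3 (t=2), |d|=8 (t=4); sum(t^3 - t) = 66.
        Var[W] = n(n+1)(2n+1)/24 - sum(t^3-t)/48 = 3036/24 - 66/48 = 125.125.
        z = (W - E[W]) / sqrt(Var[W]) = (33 - 33) / 11.1859 = 0.0000.
        Two-sided p = 2*Phi(z) = 1.000000.
Step 6: alpha = 0.05. fail to reject H0.

W+ = 33, W- = 33, W = min = 33, p = 1.000000, fail to reject H0.


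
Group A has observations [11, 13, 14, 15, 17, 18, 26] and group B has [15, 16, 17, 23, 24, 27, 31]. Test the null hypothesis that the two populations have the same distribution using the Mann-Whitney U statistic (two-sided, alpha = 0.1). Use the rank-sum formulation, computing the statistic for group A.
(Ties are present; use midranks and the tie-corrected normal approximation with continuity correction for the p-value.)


Step 1: Combine and sort all 14 observations; assign midranks.
sorted (value, group): (11,X), (13,X), (14,X), (15,X), (15,Y), (16,Y), (17,X), (17,Y), (18,X), (23,Y), (24,Y), (26,X), (27,Y), (31,Y)
ranks: 11->1, 13->2, 14->3, 15->4.5, 15->4.5, 16->6, 17->7.5, 17->7.5, 18->9, 23->10, 24->11, 26->12, 27->13, 31->14
Step 2: Rank sum for X: R1 = 1 + 2 + 3 + 4.5 + 7.5 + 9 + 12 = 39.
Step 3: U_X = R1 - n1(n1+1)/2 = 39 - 7*8/2 = 39 - 28 = 11.
       U_Y = n1*n2 - U_X = 49 - 11 = 38.
Step 4: Ties are present, so use the tie-corrected normal approximation (with continuity correction) for the p-value.
Step 5: p-value = 0.095964; compare to alpha = 0.1. reject H0.

U_X = 11, p = 0.095964, reject H0 at alpha = 0.1.


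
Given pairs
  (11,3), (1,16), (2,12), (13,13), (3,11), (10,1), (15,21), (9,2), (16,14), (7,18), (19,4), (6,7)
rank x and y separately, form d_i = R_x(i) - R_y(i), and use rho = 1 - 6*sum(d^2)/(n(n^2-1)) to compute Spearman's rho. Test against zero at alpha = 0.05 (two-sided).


Step 1: Rank x and y separately (midranks; no ties here).
rank(x): 11->8, 1->1, 2->2, 13->9, 3->3, 10->7, 15->10, 9->6, 16->11, 7->5, 19->12, 6->4
rank(y): 3->3, 16->10, 12->7, 13->8, 11->6, 1->1, 21->12, 2->2, 14->9, 18->11, 4->4, 7->5
Step 2: d_i = R_x(i) - R_y(i); compute d_i^2.
  (8-3)^2=25, (1-10)^2=81, (2-7)^2=25, (9-8)^2=1, (3-6)^2=9, (7-1)^2=36, (10-12)^2=4, (6-2)^2=16, (11-9)^2=4, (5-11)^2=36, (12-4)^2=64, (4-5)^2=1
sum(d^2) = 302.
Step 3: rho = 1 - 6*302 / (12*(12^2 - 1)) = 1 - 1812/1716 = -0.055944.
Step 4: Under H0, t = rho * sqrt((n-2)/(1-rho^2)) = -0.1772 ~ t(10).
Step 5: Two-sided p-value from the t-distribution with 10 df = 0.862898.
Step 6: alpha = 0.05. fail to reject H0.

rho = -0.0559, p = 0.862898, fail to reject H0 at alpha = 0.05.


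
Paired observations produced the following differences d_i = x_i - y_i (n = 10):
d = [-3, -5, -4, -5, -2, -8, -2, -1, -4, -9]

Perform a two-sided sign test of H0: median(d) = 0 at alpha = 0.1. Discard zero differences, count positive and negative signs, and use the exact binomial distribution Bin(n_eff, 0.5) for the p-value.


Step 1: Discard zero differences. Original n = 10; n_eff = number of nonzero differences = 10.
Nonzero differences (with sign): -3, -5, -4, -5, -2, -8, -2, -1, -4, -9
Step 2: Count signs: positive = 0, negative = 10.
Step 3: Under H0: P(positive) = 0.5, so the number of positives S ~ Bin(10, 0.5).
Step 4: Two-sided exact p-value = sum of Bin(10,0.5) probabilities at or below the observed probability = 0.001953.
Step 5: alpha = 0.1. reject H0.

n_eff = 10, pos = 0, neg = 10, p = 0.001953, reject H0.


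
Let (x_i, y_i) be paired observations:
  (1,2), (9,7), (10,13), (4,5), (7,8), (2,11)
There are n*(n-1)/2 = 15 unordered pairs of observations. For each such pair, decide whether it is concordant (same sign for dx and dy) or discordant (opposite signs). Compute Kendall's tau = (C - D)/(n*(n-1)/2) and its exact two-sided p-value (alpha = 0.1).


Step 1: Enumerate the 15 unordered pairs (i,j) with i<j and classify each by sign(x_j-x_i) * sign(y_j-y_i).
  (1,2):dx=+8,dy=+5->C; (1,3):dx=+9,dy=+11->C; (1,4):dx=+3,dy=+3->C; (1,5):dx=+6,dy=+6->C
  (1,6):dx=+1,dy=+9->C; (2,3):dx=+1,dy=+6->C; (2,4):dx=-5,dy=-2->C; (2,5):dx=-2,dy=+1->D
  (2,6):dx=-7,dy=+4->D; (3,4):dx=-6,dy=-8->C; (3,5):dx=-3,dy=-5->C; (3,6):dx=-8,dy=-2->C
  (4,5):dx=+3,dy=+3->C; (4,6):dx=-2,dy=+6->D; (5,6):dx=-5,dy=+3->D
Step 2: C = 11, D = 4, total pairs = 15.
Step 3: tau = (C - D)/(n(n-1)/2) = (11 - 4)/15 = 0.466667.
Step 4: Exact two-sided p-value (enumerate n! = 720 permutations of y under H0): p = 0.272222.
Step 5: alpha = 0.1. fail to reject H0.

tau_b = 0.4667 (C=11, D=4), p = 0.272222, fail to reject H0.


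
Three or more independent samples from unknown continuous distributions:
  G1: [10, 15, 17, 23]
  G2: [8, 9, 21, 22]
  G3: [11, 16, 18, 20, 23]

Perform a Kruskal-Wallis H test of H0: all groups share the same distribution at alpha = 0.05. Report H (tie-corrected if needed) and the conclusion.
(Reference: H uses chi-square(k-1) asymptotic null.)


Step 1: Combine all N = 13 observations and assign midranks.
sorted (value, group, rank): (8,G2,1), (9,G2,2), (10,G1,3), (11,G3,4), (15,G1,5), (16,G3,6), (17,G1,7), (18,G3,8), (20,G3,9), (21,G2,10), (22,G2,11), (23,G1,12.5), (23,G3,12.5)
Step 2: Sum ranks within each group.
R_1 = 27.5 (n_1 = 4)
R_2 = 24 (n_2 = 4)
R_3 = 39.5 (n_3 = 5)
Step 3: H = 12/(N(N+1)) * sum(R_i^2/n_i) - 3(N+1)
     = 12/(13*14) * (27.5^2/4 + 24^2/4 + 39.5^2/5) - 3*14
     = 0.065934 * 645.112 - 42
     = 0.534890.
Step 4: Ties present; correction factor C = 1 - 6/(13^3 - 13) = 0.997253. Corrected H = 0.534890 / 0.997253 = 0.536364.
Step 5: Under H0, H ~ chi^2(2); p-value = 0.764769.
Step 6: alpha = 0.05. fail to reject H0.

H = 0.5364, df = 2, p = 0.764769, fail to reject H0.


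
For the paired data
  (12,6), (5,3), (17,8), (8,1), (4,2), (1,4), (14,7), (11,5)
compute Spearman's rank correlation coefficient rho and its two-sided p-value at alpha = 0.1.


Step 1: Rank x and y separately (midranks; no ties here).
rank(x): 12->6, 5->3, 17->8, 8->4, 4->2, 1->1, 14->7, 11->5
rank(y): 6->6, 3->3, 8->8, 1->1, 2->2, 4->4, 7->7, 5->5
Step 2: d_i = R_x(i) - R_y(i); compute d_i^2.
  (6-6)^2=0, (3-3)^2=0, (8-8)^2=0, (4-1)^2=9, (2-2)^2=0, (1-4)^2=9, (7-7)^2=0, (5-5)^2=0
sum(d^2) = 18.
Step 3: rho = 1 - 6*18 / (8*(8^2 - 1)) = 1 - 108/504 = 0.785714.
Step 4: Under H0, t = rho * sqrt((n-2)/(1-rho^2)) = 3.1113 ~ t(6).
Step 5: Two-sided p-value from the t-distribution with 6 df = 0.020815.
Step 6: alpha = 0.1. reject H0.

rho = 0.7857, p = 0.020815, reject H0 at alpha = 0.1.


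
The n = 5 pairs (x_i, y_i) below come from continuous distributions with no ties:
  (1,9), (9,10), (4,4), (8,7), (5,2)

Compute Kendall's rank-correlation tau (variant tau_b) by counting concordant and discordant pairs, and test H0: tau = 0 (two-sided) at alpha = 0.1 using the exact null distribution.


Step 1: Enumerate the 10 unordered pairs (i,j) with i<j and classify each by sign(x_j-x_i) * sign(y_j-y_i).
  (1,2):dx=+8,dy=+1->C; (1,3):dx=+3,dy=-5->D; (1,4):dx=+7,dy=-2->D; (1,5):dx=+4,dy=-7->D
  (2,3):dx=-5,dy=-6->C; (2,4):dx=-1,dy=-3->C; (2,5):dx=-4,dy=-8->C; (3,4):dx=+4,dy=+3->C
  (3,5):dx=+1,dy=-2->D; (4,5):dx=-3,dy=-5->C
Step 2: C = 6, D = 4, total pairs = 10.
Step 3: tau = (C - D)/(n(n-1)/2) = (6 - 4)/10 = 0.200000.
Step 4: Exact two-sided p-value (enumerate n! = 120 permutations of y under H0): p = 0.816667.
Step 5: alpha = 0.1. fail to reject H0.

tau_b = 0.2000 (C=6, D=4), p = 0.816667, fail to reject H0.


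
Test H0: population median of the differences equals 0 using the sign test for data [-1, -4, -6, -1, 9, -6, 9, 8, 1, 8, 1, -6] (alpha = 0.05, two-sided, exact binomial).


Step 1: Discard zero differences. Original n = 12; n_eff = number of nonzero differences = 12.
Nonzero differences (with sign): -1, -4, -6, -1, +9, -6, +9, +8, +1, +8, +1, -6
Step 2: Count signs: positive = 6, negative = 6.
Step 3: Under H0: P(positive) = 0.5, so the number of positives S ~ Bin(12, 0.5).
Step 4: Two-sided exact p-value = sum of Bin(12,0.5) probabilities at or below the observed probability = 1.000000.
Step 5: alpha = 0.05. fail to reject H0.

n_eff = 12, pos = 6, neg = 6, p = 1.000000, fail to reject H0.


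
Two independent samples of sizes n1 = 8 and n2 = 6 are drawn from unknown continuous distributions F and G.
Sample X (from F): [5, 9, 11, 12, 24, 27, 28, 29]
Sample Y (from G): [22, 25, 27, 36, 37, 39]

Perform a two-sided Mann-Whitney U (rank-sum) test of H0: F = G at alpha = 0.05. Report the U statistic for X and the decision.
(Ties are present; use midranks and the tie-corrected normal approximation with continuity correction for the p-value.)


Step 1: Combine and sort all 14 observations; assign midranks.
sorted (value, group): (5,X), (9,X), (11,X), (12,X), (22,Y), (24,X), (25,Y), (27,X), (27,Y), (28,X), (29,X), (36,Y), (37,Y), (39,Y)
ranks: 5->1, 9->2, 11->3, 12->4, 22->5, 24->6, 25->7, 27->8.5, 27->8.5, 28->10, 29->11, 36->12, 37->13, 39->14
Step 2: Rank sum for X: R1 = 1 + 2 + 3 + 4 + 6 + 8.5 + 10 + 11 = 45.5.
Step 3: U_X = R1 - n1(n1+1)/2 = 45.5 - 8*9/2 = 45.5 - 36 = 9.5.
       U_Y = n1*n2 - U_X = 48 - 9.5 = 38.5.
Step 4: Ties are present, so use the tie-corrected normal approximation (with continuity correction) for the p-value.
Step 5: p-value = 0.070392; compare to alpha = 0.05. fail to reject H0.

U_X = 9.5, p = 0.070392, fail to reject H0 at alpha = 0.05.


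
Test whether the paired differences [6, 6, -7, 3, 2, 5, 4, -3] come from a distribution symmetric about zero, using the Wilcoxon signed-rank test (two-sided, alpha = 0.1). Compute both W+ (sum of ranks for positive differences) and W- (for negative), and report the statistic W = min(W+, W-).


Step 1: Drop any zero differences (none here) and take |d_i|.
|d| = [6, 6, 7, 3, 2, 5, 4, 3]
Step 2: Midrank |d_i| (ties get averaged ranks).
ranks: |6|->6.5, |6|->6.5, |7|->8, |3|->2.5, |2|->1, |5|->5, |4|->4, |3|->2.5
Step 3: Attach original signs; sum ranks with positive sign and with negative sign.
W+ = 6.5 + 6.5 + 2.5 + 1 + 5 + 4 = 25.5
W- = 8 + 2.5 = 10.5
(Check: W+ + W- = 36 should equal n(n+1)/2 = 36.)
Step 4: Test statistic W = min(W+, W-) = 10.5.
Step 5: Ties in |d|, so use the tie-corrected normal approximation.
        E[W] = n(n+1)/4 = 8*9/4 = 18.
        Tie groups: |d|=3 (t=2), |d|=6 (t=2); sum(t^3 - t) = 12.
        Var[W] = n(n+1)(2n+1)/24 - sum(t^3-t)/48 = 1224/24 - 12/48 = 50.75.
        z = (W - E[W]) / sqrt(Var[W]) = (10.5 - 18) / 7.1239 = -1.0528.
        Two-sided p = 2*Phi(z) = 0.292436.
Step 6: alpha = 0.1. fail to reject H0.

W+ = 25.5, W- = 10.5, W = min = 10.5, p = 0.292436, fail to reject H0.


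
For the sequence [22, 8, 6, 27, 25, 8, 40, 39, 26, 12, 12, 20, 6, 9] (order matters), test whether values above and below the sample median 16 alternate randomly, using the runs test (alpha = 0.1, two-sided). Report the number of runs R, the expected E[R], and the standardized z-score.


Step 1: Compute median = 16; label A = above, B = below.
Labels in order: ABBAABAAABBABB  (n_A = 7, n_B = 7)
Step 2: Count runs R = 8.
Step 3: Under H0 (random ordering), E[R] = 2*n_A*n_B/(n_A+n_B) + 1 = 2*7*7/14 + 1 = 8.0000.
        Var[R] = 2*n_A*n_B*(2*n_A*n_B - n_A - n_B) / ((n_A+n_B)^2 * (n_A+n_B-1)) = 8232/2548 = 3.2308.
        SD[R] = 1.7974.
Step 4: R = E[R], so z = 0 with no continuity correction.
Step 5: Two-sided p-value via normal approximation = 2*(1 - Phi(|z|)) = 1.000000.
Step 6: alpha = 0.1. fail to reject H0.

R = 8, z = 0.0000, p = 1.000000, fail to reject H0.


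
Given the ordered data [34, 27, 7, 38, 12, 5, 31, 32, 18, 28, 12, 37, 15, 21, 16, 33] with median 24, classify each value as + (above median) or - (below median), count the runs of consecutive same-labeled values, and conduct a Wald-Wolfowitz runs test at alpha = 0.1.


Step 1: Compute median = 24; label A = above, B = below.
Labels in order: AABABBAABABABBBA  (n_A = 8, n_B = 8)
Step 2: Count runs R = 11.
Step 3: Under H0 (random ordering), E[R] = 2*n_A*n_B/(n_A+n_B) + 1 = 2*8*8/16 + 1 = 9.0000.
        Var[R] = 2*n_A*n_B*(2*n_A*n_B - n_A - n_B) / ((n_A+n_B)^2 * (n_A+n_B-1)) = 14336/3840 = 3.7333.
        SD[R] = 1.9322.
Step 4: Continuity-corrected z = (R - 0.5 - E[R]) / SD[R] = (11 - 0.5 - 9.0000) / 1.9322 = 0.7763.
Step 5: Two-sided p-value via normal approximation = 2*(1 - Phi(|z|)) = 0.437558.
Step 6: alpha = 0.1. fail to reject H0.

R = 11, z = 0.7763, p = 0.437558, fail to reject H0.


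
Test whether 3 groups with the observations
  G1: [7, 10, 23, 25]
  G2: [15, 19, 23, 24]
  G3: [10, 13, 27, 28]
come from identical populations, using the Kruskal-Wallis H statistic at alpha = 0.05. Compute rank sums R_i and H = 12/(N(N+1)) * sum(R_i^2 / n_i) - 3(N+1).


Step 1: Combine all N = 12 observations and assign midranks.
sorted (value, group, rank): (7,G1,1), (10,G1,2.5), (10,G3,2.5), (13,G3,4), (15,G2,5), (19,G2,6), (23,G1,7.5), (23,G2,7.5), (24,G2,9), (25,G1,10), (27,G3,11), (28,G3,12)
Step 2: Sum ranks within each group.
R_1 = 21 (n_1 = 4)
R_2 = 27.5 (n_2 = 4)
R_3 = 29.5 (n_3 = 4)
Step 3: H = 12/(N(N+1)) * sum(R_i^2/n_i) - 3(N+1)
     = 12/(12*13) * (21^2/4 + 27.5^2/4 + 29.5^2/4) - 3*13
     = 0.076923 * 516.875 - 39
     = 0.759615.
Step 4: Ties present; correction factor C = 1 - 12/(12^3 - 12) = 0.993007. Corrected H = 0.759615 / 0.993007 = 0.764965.
Step 5: Under H0, H ~ chi^2(2); p-value = 0.682166.
Step 6: alpha = 0.05. fail to reject H0.

H = 0.7650, df = 2, p = 0.682166, fail to reject H0.


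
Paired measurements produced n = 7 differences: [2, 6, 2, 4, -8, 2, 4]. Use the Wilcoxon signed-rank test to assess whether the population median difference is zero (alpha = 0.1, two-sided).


Step 1: Drop any zero differences (none here) and take |d_i|.
|d| = [2, 6, 2, 4, 8, 2, 4]
Step 2: Midrank |d_i| (ties get averaged ranks).
ranks: |2|->2, |6|->6, |2|->2, |4|->4.5, |8|->7, |2|->2, |4|->4.5
Step 3: Attach original signs; sum ranks with positive sign and with negative sign.
W+ = 2 + 6 + 2 + 4.5 + 2 + 4.5 = 21
W- = 7 = 7
(Check: W+ + W- = 28 should equal n(n+1)/2 = 28.)
Step 4: Test statistic W = min(W+, W-) = 7.
Step 5: Ties in |d|, so use the tie-corrected normal approximation.
        E[W] = n(n+1)/4 = 7*8/4 = 14.
        Tie groups: |d|=2 (t=3), |d|=4 (t=2); sum(t^3 - t) = 30.
        Var[W] = n(n+1)(2n+1)/24 - sum(t^3-t)/48 = 840/24 - 30/48 = 34.375.
        z = (W - E[W]) / sqrt(Var[W]) = (7 - 14) / 5.8630 = -1.1939.
        Two-sided p = 2*Phi(z) = 0.232508.
Step 6: alpha = 0.1. fail to reject H0.

W+ = 21, W- = 7, W = min = 7, p = 0.232508, fail to reject H0.


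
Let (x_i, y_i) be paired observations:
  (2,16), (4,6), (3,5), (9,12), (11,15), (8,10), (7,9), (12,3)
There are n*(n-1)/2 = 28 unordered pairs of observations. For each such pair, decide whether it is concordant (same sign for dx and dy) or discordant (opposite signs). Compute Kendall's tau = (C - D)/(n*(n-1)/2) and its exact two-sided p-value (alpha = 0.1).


Step 1: Enumerate the 28 unordered pairs (i,j) with i<j and classify each by sign(x_j-x_i) * sign(y_j-y_i).
  (1,2):dx=+2,dy=-10->D; (1,3):dx=+1,dy=-11->D; (1,4):dx=+7,dy=-4->D; (1,5):dx=+9,dy=-1->D
  (1,6):dx=+6,dy=-6->D; (1,7):dx=+5,dy=-7->D; (1,8):dx=+10,dy=-13->D; (2,3):dx=-1,dy=-1->C
  (2,4):dx=+5,dy=+6->C; (2,5):dx=+7,dy=+9->C; (2,6):dx=+4,dy=+4->C; (2,7):dx=+3,dy=+3->C
  (2,8):dx=+8,dy=-3->D; (3,4):dx=+6,dy=+7->C; (3,5):dx=+8,dy=+10->C; (3,6):dx=+5,dy=+5->C
  (3,7):dx=+4,dy=+4->C; (3,8):dx=+9,dy=-2->D; (4,5):dx=+2,dy=+3->C; (4,6):dx=-1,dy=-2->C
  (4,7):dx=-2,dy=-3->C; (4,8):dx=+3,dy=-9->D; (5,6):dx=-3,dy=-5->C; (5,7):dx=-4,dy=-6->C
  (5,8):dx=+1,dy=-12->D; (6,7):dx=-1,dy=-1->C; (6,8):dx=+4,dy=-7->D; (7,8):dx=+5,dy=-6->D
Step 2: C = 15, D = 13, total pairs = 28.
Step 3: tau = (C - D)/(n(n-1)/2) = (15 - 13)/28 = 0.071429.
Step 4: Exact two-sided p-value (enumerate n! = 40320 permutations of y under H0): p = 0.904861.
Step 5: alpha = 0.1. fail to reject H0.

tau_b = 0.0714 (C=15, D=13), p = 0.904861, fail to reject H0.


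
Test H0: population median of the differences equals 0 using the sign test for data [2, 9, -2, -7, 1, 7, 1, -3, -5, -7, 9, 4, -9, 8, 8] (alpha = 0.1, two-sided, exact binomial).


Step 1: Discard zero differences. Original n = 15; n_eff = number of nonzero differences = 15.
Nonzero differences (with sign): +2, +9, -2, -7, +1, +7, +1, -3, -5, -7, +9, +4, -9, +8, +8
Step 2: Count signs: positive = 9, negative = 6.
Step 3: Under H0: P(positive) = 0.5, so the number of positives S ~ Bin(15, 0.5).
Step 4: Two-sided exact p-value = sum of Bin(15,0.5) probabilities at or below the observed probability = 0.607239.
Step 5: alpha = 0.1. fail to reject H0.

n_eff = 15, pos = 9, neg = 6, p = 0.607239, fail to reject H0.


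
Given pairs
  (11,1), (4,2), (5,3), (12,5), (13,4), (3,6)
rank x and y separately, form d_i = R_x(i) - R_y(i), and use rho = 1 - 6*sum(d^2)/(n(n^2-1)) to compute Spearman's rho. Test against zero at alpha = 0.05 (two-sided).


Step 1: Rank x and y separately (midranks; no ties here).
rank(x): 11->4, 4->2, 5->3, 12->5, 13->6, 3->1
rank(y): 1->1, 2->2, 3->3, 5->5, 4->4, 6->6
Step 2: d_i = R_x(i) - R_y(i); compute d_i^2.
  (4-1)^2=9, (2-2)^2=0, (3-3)^2=0, (5-5)^2=0, (6-4)^2=4, (1-6)^2=25
sum(d^2) = 38.
Step 3: rho = 1 - 6*38 / (6*(6^2 - 1)) = 1 - 228/210 = -0.085714.
Step 4: Under H0, t = rho * sqrt((n-2)/(1-rho^2)) = -0.1721 ~ t(4).
Step 5: Two-sided p-value from the t-distribution with 4 df = 0.871743.
Step 6: alpha = 0.05. fail to reject H0.

rho = -0.0857, p = 0.871743, fail to reject H0 at alpha = 0.05.


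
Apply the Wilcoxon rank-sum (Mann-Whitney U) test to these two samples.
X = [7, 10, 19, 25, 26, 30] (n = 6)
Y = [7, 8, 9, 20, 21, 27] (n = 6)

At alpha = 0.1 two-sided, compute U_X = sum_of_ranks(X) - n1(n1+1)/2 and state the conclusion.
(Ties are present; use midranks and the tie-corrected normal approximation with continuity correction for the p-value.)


Step 1: Combine and sort all 12 observations; assign midranks.
sorted (value, group): (7,X), (7,Y), (8,Y), (9,Y), (10,X), (19,X), (20,Y), (21,Y), (25,X), (26,X), (27,Y), (30,X)
ranks: 7->1.5, 7->1.5, 8->3, 9->4, 10->5, 19->6, 20->7, 21->8, 25->9, 26->10, 27->11, 30->12
Step 2: Rank sum for X: R1 = 1.5 + 5 + 6 + 9 + 10 + 12 = 43.5.
Step 3: U_X = R1 - n1(n1+1)/2 = 43.5 - 6*7/2 = 43.5 - 21 = 22.5.
       U_Y = n1*n2 - U_X = 36 - 22.5 = 13.5.
Step 4: Ties are present, so use the tie-corrected normal approximation (with continuity correction) for the p-value.
Step 5: p-value = 0.521110; compare to alpha = 0.1. fail to reject H0.

U_X = 22.5, p = 0.521110, fail to reject H0 at alpha = 0.1.


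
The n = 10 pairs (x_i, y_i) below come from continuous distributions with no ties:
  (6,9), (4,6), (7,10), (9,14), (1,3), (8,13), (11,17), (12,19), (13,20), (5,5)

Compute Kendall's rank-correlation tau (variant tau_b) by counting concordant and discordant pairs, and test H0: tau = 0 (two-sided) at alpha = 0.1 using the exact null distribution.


Step 1: Enumerate the 45 unordered pairs (i,j) with i<j and classify each by sign(x_j-x_i) * sign(y_j-y_i).
  (1,2):dx=-2,dy=-3->C; (1,3):dx=+1,dy=+1->C; (1,4):dx=+3,dy=+5->C; (1,5):dx=-5,dy=-6->C
  (1,6):dx=+2,dy=+4->C; (1,7):dx=+5,dy=+8->C; (1,8):dx=+6,dy=+10->C; (1,9):dx=+7,dy=+11->C
  (1,10):dx=-1,dy=-4->C; (2,3):dx=+3,dy=+4->C; (2,4):dx=+5,dy=+8->C; (2,5):dx=-3,dy=-3->C
  (2,6):dx=+4,dy=+7->C; (2,7):dx=+7,dy=+11->C; (2,8):dx=+8,dy=+13->C; (2,9):dx=+9,dy=+14->C
  (2,10):dx=+1,dy=-1->D; (3,4):dx=+2,dy=+4->C; (3,5):dx=-6,dy=-7->C; (3,6):dx=+1,dy=+3->C
  (3,7):dx=+4,dy=+7->C; (3,8):dx=+5,dy=+9->C; (3,9):dx=+6,dy=+10->C; (3,10):dx=-2,dy=-5->C
  (4,5):dx=-8,dy=-11->C; (4,6):dx=-1,dy=-1->C; (4,7):dx=+2,dy=+3->C; (4,8):dx=+3,dy=+5->C
  (4,9):dx=+4,dy=+6->C; (4,10):dx=-4,dy=-9->C; (5,6):dx=+7,dy=+10->C; (5,7):dx=+10,dy=+14->C
  (5,8):dx=+11,dy=+16->C; (5,9):dx=+12,dy=+17->C; (5,10):dx=+4,dy=+2->C; (6,7):dx=+3,dy=+4->C
  (6,8):dx=+4,dy=+6->C; (6,9):dx=+5,dy=+7->C; (6,10):dx=-3,dy=-8->C; (7,8):dx=+1,dy=+2->C
  (7,9):dx=+2,dy=+3->C; (7,10):dx=-6,dy=-12->C; (8,9):dx=+1,dy=+1->C; (8,10):dx=-7,dy=-14->C
  (9,10):dx=-8,dy=-15->C
Step 2: C = 44, D = 1, total pairs = 45.
Step 3: tau = (C - D)/(n(n-1)/2) = (44 - 1)/45 = 0.955556.
Step 4: Exact two-sided p-value (enumerate n! = 3628800 permutations of y under H0): p = 0.000006.
Step 5: alpha = 0.1. reject H0.

tau_b = 0.9556 (C=44, D=1), p = 0.000006, reject H0.


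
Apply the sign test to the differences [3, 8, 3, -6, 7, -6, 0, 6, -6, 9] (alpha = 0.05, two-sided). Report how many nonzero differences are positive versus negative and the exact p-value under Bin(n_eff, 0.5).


Step 1: Discard zero differences. Original n = 10; n_eff = number of nonzero differences = 9.
Nonzero differences (with sign): +3, +8, +3, -6, +7, -6, +6, -6, +9
Step 2: Count signs: positive = 6, negative = 3.
Step 3: Under H0: P(positive) = 0.5, so the number of positives S ~ Bin(9, 0.5).
Step 4: Two-sided exact p-value = sum of Bin(9,0.5) probabilities at or below the observed probability = 0.507812.
Step 5: alpha = 0.05. fail to reject H0.

n_eff = 9, pos = 6, neg = 3, p = 0.507812, fail to reject H0.


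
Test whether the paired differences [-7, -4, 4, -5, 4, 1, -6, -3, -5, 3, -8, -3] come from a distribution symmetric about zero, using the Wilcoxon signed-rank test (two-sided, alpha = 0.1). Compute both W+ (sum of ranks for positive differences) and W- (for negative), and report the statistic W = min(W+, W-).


Step 1: Drop any zero differences (none here) and take |d_i|.
|d| = [7, 4, 4, 5, 4, 1, 6, 3, 5, 3, 8, 3]
Step 2: Midrank |d_i| (ties get averaged ranks).
ranks: |7|->11, |4|->6, |4|->6, |5|->8.5, |4|->6, |1|->1, |6|->10, |3|->3, |5|->8.5, |3|->3, |8|->12, |3|->3
Step 3: Attach original signs; sum ranks with positive sign and with negative sign.
W+ = 6 + 6 + 1 + 3 = 16
W- = 11 + 6 + 8.5 + 10 + 3 + 8.5 + 12 + 3 = 62
(Check: W+ + W- = 78 should equal n(n+1)/2 = 78.)
Step 4: Test statistic W = min(W+, W-) = 16.
Step 5: Ties in |d|, so use the tie-corrected normal approximation.
        E[W] = n(n+1)/4 = 12*13/4 = 39.
        Tie groups: |d|=3 (t=3), |d|=4 (t=3), |d|=5 (t=2); sum(t^3 - t) = 54.
        Var[W] = n(n+1)(2n+1)/24 - sum(t^3-t)/48 = 3900/24 - 54/48 = 161.375.
        z = (W - E[W]) / sqrt(Var[W]) = (16 - 39) / 12.7033 = -1.8105.
        Two-sided p = 2*Phi(z) = 0.070211.
Step 6: alpha = 0.1. reject H0.

W+ = 16, W- = 62, W = min = 16, p = 0.070211, reject H0.


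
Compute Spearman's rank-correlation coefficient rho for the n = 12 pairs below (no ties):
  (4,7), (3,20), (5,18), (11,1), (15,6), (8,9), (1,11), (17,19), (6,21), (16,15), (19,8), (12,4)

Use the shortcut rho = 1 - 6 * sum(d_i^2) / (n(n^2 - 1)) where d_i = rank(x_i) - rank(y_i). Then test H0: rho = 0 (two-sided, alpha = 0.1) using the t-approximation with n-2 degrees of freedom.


Step 1: Rank x and y separately (midranks; no ties here).
rank(x): 4->3, 3->2, 5->4, 11->7, 15->9, 8->6, 1->1, 17->11, 6->5, 16->10, 19->12, 12->8
rank(y): 7->4, 20->11, 18->9, 1->1, 6->3, 9->6, 11->7, 19->10, 21->12, 15->8, 8->5, 4->2
Step 2: d_i = R_x(i) - R_y(i); compute d_i^2.
  (3-4)^2=1, (2-11)^2=81, (4-9)^2=25, (7-1)^2=36, (9-3)^2=36, (6-6)^2=0, (1-7)^2=36, (11-10)^2=1, (5-12)^2=49, (10-8)^2=4, (12-5)^2=49, (8-2)^2=36
sum(d^2) = 354.
Step 3: rho = 1 - 6*354 / (12*(12^2 - 1)) = 1 - 2124/1716 = -0.237762.
Step 4: Under H0, t = rho * sqrt((n-2)/(1-rho^2)) = -0.7741 ~ t(10).
Step 5: Two-sided p-value from the t-distribution with 10 df = 0.456801.
Step 6: alpha = 0.1. fail to reject H0.

rho = -0.2378, p = 0.456801, fail to reject H0 at alpha = 0.1.
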